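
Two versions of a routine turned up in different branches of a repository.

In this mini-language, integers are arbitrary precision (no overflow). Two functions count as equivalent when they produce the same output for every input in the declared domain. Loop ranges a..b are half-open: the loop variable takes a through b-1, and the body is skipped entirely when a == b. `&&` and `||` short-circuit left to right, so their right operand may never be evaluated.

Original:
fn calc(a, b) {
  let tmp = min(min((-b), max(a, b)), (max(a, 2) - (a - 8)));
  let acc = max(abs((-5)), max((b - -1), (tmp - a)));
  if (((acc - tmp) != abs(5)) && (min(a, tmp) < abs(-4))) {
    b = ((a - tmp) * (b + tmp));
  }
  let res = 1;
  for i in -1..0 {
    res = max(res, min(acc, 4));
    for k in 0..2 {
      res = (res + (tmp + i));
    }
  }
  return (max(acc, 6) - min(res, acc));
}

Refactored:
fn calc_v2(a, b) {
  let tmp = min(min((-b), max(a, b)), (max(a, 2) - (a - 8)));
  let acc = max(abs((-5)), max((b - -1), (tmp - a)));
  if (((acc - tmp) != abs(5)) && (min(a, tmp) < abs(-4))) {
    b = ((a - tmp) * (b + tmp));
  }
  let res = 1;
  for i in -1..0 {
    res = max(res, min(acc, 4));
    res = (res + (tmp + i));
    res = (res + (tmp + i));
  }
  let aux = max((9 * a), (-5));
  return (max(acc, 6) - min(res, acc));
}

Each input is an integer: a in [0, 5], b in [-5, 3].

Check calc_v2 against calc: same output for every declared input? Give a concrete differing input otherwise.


This is a faithful refactor — min/max/abs usage differs, plus local variable names differ, plus arithmetic usage differs, plus loop structure differs, plus constant usage differs, plus statement counts differ, but the computed results match everywhere.
As a probe, take a=2, b=-2: calc runs tmp becomes 2; next acc becomes 5; next (((acc - tmp) != abs(5)) && (min(a, tmp) < abs(-4))) evaluates to true; next b becomes 0; next res becomes 1; next at i=-1:; next res becomes 4; next at k=0:; next res becomes 5; next at k=1:; next res becomes 6; next final value 1; calc_v2 runs tmp becomes 2; next acc becomes 5; next (((acc - tmp) != abs(5)) && (min(a, tmp) < abs(-4))) evaluates to true; next b becomes 0; next res becomes 1; next at i=-1:; next res becomes 4; next res becomes 5; next res becomes 6; next aux becomes 18; next final value 1; both end at 1.
Every one of the 54 inputs gives matching results.
verdict: equivalent


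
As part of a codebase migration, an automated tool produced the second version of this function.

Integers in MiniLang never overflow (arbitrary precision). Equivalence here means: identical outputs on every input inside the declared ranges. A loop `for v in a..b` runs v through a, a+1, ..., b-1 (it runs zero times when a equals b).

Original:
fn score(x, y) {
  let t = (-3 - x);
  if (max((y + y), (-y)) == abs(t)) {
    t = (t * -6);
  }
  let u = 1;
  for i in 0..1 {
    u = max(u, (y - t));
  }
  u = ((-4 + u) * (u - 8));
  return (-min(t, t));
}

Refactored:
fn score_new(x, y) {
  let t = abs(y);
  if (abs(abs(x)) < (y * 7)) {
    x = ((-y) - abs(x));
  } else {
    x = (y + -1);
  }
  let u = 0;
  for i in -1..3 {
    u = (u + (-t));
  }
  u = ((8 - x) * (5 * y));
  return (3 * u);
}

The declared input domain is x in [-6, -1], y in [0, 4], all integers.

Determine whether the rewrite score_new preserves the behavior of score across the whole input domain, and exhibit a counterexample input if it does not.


These are not equivalent — on x=-6, y=0 the outputs split (-3 vs 0).
score: t=3, then (max((y + y), (-y)) == abs(t)) is false, then u=1, then (i=0), then u=1, then u=21, then returns -3
score_new: t=0, then (abs(abs(x)) < (y * 7)) is false, then x=-1, then u=0, then (i=-1), then u=0, then (i=0), then u=0, then (i=1), then u=0, then (i=2), then u=0, then u=0, then returns 0
verdict: not equivalent; witness: x=-6, y=0


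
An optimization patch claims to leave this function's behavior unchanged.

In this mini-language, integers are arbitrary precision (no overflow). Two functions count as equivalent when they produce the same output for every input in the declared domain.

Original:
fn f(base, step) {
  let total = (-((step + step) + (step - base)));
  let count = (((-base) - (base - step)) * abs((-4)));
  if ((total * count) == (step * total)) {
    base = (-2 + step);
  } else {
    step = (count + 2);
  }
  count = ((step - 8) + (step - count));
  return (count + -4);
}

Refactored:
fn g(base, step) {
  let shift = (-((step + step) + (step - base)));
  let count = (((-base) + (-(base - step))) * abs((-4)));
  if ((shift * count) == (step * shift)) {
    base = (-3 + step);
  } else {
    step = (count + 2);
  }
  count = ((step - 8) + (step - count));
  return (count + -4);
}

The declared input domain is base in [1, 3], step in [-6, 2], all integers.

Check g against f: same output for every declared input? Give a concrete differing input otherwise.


Equivalent. Although `-2` became `-3`, no input in the stated domain can expose it.
Across all 27 domain points the two functions coincide.
Spot check at base=2, step=0 — f: total=2, then count=-16, then ((total * count) == (step * total)) is false, then step=-14, then count=-20, then returns -24. g: shift=2, then count=-16, then ((shift * count) == (step * shift)) is false, then step=-14, then count=-20, then returns -24. Both give -24.
verdict: equivalent


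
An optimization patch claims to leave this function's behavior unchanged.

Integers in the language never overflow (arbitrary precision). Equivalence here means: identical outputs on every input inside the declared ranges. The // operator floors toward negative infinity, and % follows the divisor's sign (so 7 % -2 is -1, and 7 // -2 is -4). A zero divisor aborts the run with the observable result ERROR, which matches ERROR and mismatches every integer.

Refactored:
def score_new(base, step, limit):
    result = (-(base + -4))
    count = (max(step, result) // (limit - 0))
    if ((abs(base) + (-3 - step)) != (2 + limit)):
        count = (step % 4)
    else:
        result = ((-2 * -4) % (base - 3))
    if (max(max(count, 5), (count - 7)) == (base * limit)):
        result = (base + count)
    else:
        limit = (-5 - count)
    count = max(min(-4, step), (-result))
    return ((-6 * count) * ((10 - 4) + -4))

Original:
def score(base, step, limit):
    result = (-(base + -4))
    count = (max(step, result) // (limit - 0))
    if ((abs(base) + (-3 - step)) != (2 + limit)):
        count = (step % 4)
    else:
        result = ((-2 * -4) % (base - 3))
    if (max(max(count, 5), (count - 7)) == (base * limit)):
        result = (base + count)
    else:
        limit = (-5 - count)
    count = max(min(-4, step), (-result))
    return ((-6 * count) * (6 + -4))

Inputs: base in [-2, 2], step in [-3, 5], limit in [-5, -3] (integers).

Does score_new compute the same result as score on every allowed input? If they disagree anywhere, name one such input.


Differences: constant usage differs, and arithmetic usage differs — yet all 135 inputs agree.
verdict: equivalent


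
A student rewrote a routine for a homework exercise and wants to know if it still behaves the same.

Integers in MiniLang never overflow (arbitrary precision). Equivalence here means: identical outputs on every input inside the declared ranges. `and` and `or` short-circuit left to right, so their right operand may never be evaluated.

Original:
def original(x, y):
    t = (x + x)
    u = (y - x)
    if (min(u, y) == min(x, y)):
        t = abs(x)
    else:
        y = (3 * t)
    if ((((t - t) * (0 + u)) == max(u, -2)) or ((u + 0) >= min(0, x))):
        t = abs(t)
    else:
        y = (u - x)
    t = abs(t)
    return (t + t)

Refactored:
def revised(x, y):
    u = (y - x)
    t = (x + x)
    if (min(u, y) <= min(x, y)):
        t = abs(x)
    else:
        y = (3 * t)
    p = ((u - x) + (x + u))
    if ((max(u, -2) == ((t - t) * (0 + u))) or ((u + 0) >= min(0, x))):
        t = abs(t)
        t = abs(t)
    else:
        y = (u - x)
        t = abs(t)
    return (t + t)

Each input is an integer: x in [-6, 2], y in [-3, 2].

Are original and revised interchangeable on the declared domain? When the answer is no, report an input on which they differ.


Evaluate both at x=1, y=-3.
original: t := 2 | u := -4 | (min(u, y) == min(x, y)): false | y := 6 | ((((t - t) * (0 + u)) == max(u, -2)) or ((u + 0) >= min(0, x))): false | y := -5 | t := 2 | result 4
revised: u := -4 | t := 2 | (min(u, y) <= min(x, y)): true | t := 1 | p := -8 | ((max(u, -2) == ((t - t) * (0 + u))) or ((u + 0) >= min(0, x))): false | y := -5 | t := 1 | result 2
4 != 2, so the rewrite changes behavior.
verdict: not equivalent; witness: x=1, y=-3


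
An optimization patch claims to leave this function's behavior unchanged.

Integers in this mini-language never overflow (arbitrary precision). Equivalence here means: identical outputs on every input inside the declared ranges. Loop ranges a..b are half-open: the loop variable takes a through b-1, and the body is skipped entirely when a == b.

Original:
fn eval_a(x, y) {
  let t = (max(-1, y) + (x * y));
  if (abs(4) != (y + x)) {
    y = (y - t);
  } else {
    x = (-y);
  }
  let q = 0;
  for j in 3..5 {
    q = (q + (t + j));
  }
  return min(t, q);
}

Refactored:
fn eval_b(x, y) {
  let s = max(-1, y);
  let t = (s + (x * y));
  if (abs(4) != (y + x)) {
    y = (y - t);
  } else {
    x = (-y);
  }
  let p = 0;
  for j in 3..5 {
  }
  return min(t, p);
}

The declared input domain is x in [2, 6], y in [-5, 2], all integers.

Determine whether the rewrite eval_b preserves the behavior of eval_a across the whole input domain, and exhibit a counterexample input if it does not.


The rewrite breaks on x=2, y=-5, where the results are -15 and -11.
eval_a: t becomes -11; next (abs(4) != (y + x)) evaluates to true; next y becomes 6; next q becomes 0; next at j=3:; next q becomes -8; next at j=4:; next q becomes -15; next final value -15
eval_b: s becomes -1; next t becomes -11; next (abs(4) != (y + x)) evaluates to true; next y becomes 6; next p becomes 0; next at j=3:; next at j=4:; next final value -11
verdict: not equivalent; witness: x=2, y=-5


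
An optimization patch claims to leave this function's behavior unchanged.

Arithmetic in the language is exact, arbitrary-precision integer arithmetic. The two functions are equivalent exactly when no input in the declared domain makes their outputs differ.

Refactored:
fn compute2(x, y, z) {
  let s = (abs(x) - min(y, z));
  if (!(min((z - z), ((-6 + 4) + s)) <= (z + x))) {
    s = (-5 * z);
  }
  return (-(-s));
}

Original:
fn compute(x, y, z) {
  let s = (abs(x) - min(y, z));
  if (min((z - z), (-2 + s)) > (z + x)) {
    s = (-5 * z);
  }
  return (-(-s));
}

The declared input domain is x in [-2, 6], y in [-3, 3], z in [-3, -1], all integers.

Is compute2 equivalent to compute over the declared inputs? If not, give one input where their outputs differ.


Behavior is preserved: although arithmetic usage differs; also boolean connective usage differs; also constant usage differs; also comparison usage differs, the outputs never diverge.
One worked example (x=-1, y=0, z=-1) — compute: s = 2; (min((z - z), (-2 + s)) > (z + x)) -> true; s = 5; return 5; compute2: s = 2; (!(min((z - z), ((-6 + 4) + s)) <= (z + x))) -> true; s = 5; return 5; agreement on 5.
Every one of the 189 inputs gives matching results.
verdict: equivalent


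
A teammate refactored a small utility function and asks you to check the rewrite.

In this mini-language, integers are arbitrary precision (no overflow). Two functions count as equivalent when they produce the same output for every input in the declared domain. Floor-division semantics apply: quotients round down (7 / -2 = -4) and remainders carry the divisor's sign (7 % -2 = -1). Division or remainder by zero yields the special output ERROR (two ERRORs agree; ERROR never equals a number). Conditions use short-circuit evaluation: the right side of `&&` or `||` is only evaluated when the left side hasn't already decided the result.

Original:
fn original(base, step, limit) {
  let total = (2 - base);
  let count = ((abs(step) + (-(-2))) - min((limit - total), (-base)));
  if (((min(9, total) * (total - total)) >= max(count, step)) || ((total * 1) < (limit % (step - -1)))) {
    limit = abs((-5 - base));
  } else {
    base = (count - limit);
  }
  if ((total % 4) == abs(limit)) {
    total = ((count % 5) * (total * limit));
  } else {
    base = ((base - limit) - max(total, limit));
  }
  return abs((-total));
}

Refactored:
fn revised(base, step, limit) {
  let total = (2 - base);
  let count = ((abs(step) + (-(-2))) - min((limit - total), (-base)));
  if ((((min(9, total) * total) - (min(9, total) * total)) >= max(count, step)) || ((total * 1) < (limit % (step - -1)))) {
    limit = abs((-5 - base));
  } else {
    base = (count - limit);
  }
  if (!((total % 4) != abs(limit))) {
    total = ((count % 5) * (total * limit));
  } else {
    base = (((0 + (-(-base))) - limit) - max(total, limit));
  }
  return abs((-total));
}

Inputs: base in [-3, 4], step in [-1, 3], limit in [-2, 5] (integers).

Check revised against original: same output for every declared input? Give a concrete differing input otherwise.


This is a faithful refactor — boolean connective usage differs, constant usage differs, comparison usage differs, arithmetic usage differs, min/max/abs usage differs, but the computed results match everywhere.
Tracing base=4, step=3, limit=-1: original: total=-2, then count=9, then (((min(9, total) * (total - total)) >= max(count, step)) || ((total * 1) < (limit % (step - -1)))) is true, then limit=9, then ((total % 4) == abs(limit)) is false, then base=-14, then returns 2 | revised: total=-2, then count=9, then ((((min(9, total) * total) - (min(9, total) * total)) >= max(count, step)) || ((total * 1) < (limit % (step - -1)))) is true, then limit=9, then (!((total % 4) != abs(limit))) is false, then base=-14, then returns 2 — matching result 2.
An exhaustive pass over the 320 declared inputs shows identical outputs.
verdict: equivalent


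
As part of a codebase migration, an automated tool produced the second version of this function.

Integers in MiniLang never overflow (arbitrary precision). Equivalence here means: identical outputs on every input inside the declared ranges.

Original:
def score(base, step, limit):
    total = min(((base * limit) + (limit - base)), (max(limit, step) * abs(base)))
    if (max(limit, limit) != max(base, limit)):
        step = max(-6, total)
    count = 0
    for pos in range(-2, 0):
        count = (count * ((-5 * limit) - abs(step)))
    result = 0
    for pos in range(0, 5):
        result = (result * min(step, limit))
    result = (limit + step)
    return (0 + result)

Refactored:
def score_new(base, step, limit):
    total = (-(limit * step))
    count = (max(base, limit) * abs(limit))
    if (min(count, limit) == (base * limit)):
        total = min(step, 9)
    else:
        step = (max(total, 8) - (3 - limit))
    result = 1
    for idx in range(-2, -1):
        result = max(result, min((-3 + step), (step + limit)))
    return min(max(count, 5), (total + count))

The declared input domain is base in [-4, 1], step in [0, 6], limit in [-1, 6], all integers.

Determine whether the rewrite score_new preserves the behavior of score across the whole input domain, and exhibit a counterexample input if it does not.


Evaluate both at base=-4, step=0, limit=2.
score: total=-2, then (max(limit, limit) != max(base, limit)) is false, then count=0, then (pos=-2), then count=0, then (pos=-1), then count=0, then result=0, then (pos=0), then result=0, then (pos=1), then result=0, then (pos=2), then result=0, then (pos=3), then result=0, then (pos=4), then result=0, then result=2, then returns 2
score_new: total=0, then count=4, then (min(count, limit) == (base * limit)) is false, then step=7, then result=1, then (idx=-2), then result=4, then returns 4
2 against 4: the behavior changed.
verdict: not equivalent; witness: base=-4, step=0, limit=2


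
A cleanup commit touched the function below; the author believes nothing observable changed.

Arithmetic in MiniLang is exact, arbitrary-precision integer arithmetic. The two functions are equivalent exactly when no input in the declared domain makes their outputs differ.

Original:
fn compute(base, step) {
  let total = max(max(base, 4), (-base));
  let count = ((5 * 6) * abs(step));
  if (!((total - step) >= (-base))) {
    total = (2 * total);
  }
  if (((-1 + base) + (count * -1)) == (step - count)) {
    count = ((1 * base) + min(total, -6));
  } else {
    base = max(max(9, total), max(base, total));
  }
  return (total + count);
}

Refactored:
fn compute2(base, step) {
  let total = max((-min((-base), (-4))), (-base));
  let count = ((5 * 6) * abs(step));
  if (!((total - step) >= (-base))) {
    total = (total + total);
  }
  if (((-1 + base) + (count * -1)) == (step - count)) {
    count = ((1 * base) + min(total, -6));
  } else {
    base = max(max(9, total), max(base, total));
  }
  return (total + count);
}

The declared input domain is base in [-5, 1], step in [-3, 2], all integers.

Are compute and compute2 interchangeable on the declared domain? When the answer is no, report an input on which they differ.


Changes here: arithmetic usage differs; also min/max/abs usage differs; also constant usage differs; the full 42-point sweep finds no disagreement.
verdict: equivalent


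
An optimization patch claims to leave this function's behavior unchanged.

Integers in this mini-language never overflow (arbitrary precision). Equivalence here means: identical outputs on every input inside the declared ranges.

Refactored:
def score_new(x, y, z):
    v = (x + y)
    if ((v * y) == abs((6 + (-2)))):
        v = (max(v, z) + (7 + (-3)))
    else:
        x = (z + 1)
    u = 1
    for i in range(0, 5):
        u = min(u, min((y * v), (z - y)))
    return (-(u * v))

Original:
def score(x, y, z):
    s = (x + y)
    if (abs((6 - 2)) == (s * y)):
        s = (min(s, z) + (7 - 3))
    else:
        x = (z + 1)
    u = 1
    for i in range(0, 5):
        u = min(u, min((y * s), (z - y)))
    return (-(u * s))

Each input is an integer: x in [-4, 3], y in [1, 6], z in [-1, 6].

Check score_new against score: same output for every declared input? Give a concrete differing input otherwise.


These are not equivalent — on x=-3, y=4, z=-1 the outputs split (15 vs 25).
score: s becomes 1; next (abs((6 - 2)) == (s * y)) evaluates to true; next s becomes 3; next u becomes 1; next at i=0:; next u becomes -5; next at i=1:; next u becomes -5; next at i=2:; next u becomes -5; next at i=3:; next u becomes -5; next at i=4:; next u becomes -5; next final value 15
score_new: v becomes 1; next ((v * y) == abs((6 + (-2)))) evaluates to true; next v becomes 5; next u becomes 1; next at i=0:; next u becomes -5; next at i=1:; next u becomes -5; next at i=2:; next u becomes -5; next at i=3:; next u becomes -5; next at i=4:; next u becomes -5; next final value 25
verdict: not equivalent; witness: x=-3, y=4, z=-1


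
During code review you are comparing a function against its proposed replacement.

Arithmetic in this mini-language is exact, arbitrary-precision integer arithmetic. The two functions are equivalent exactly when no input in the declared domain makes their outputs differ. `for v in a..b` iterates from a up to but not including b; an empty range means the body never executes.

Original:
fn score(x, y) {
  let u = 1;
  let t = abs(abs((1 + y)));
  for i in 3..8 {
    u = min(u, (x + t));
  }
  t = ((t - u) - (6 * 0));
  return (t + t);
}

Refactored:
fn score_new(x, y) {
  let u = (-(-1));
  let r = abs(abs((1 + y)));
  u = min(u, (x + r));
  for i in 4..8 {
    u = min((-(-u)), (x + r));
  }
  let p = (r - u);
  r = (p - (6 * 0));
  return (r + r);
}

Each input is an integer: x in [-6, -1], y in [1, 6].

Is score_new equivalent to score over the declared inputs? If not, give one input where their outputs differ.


Reading the diff, among the changes: loop structure differs, statement counts differ, arithmetic usage differs, local variable names differ, min/max/abs usage differs.
One worked example (x=-4, y=3) — score: u=1, then t=4, then (i=3), then u=0, then (i=4), then u=0, then (i=5), then u=0, then (i=6), then u=0, then (i=7), then u=0, then t=4, then returns 8; score_new: u=1, then r=4, then u=0, then (i=4), then u=0, then (i=5), then u=0, then (i=6), then u=0, then (i=7), then u=0, then p=4, then r=4, then returns 8; agreement on 8.
An exhaustive pass over the 36 declared inputs shows identical outputs.
verdict: equivalent


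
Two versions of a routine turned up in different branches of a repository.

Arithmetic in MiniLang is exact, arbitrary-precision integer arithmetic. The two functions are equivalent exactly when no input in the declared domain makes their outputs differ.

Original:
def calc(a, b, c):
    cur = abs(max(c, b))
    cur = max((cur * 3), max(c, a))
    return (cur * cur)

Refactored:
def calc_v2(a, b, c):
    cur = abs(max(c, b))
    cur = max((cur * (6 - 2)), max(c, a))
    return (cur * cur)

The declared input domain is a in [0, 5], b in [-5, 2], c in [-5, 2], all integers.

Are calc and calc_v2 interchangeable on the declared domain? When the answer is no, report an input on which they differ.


Take a=0, b=-5, c=-5.
calc: cur becomes 5; next cur becomes 15; next final value 225
calc_v2: cur becomes 5; next cur becomes 20; next final value 400
225 against 400: the behavior changed.
verdict: not equivalent; witness: a=0, b=-5, c=-5


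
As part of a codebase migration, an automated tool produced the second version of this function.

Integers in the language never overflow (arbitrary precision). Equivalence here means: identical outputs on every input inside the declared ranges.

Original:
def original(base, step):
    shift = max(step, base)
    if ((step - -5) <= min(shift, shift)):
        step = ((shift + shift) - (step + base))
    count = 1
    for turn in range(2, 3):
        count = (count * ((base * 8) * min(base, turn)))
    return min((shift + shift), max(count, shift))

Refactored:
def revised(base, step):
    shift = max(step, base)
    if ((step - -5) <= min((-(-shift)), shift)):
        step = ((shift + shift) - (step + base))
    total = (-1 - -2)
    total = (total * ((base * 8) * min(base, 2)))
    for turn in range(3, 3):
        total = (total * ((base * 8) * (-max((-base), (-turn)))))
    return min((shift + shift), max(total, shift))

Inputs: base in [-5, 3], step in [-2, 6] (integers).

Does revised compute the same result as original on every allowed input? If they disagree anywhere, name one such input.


This is a faithful refactor — local variable names differ; loop structure differs; statement counts differ; constant usage differs; arithmetic usage differs; min/max/abs usage differs, but the computed results match everywhere.
As a probe, take base=0, step=3: original runs shift := 3 | ((step - -5) <= min(shift, shift)): false | count := 1 | iter turn=2: | count := 0 | result 3; revised runs shift := 3 | ((step - -5) <= min((-(-shift)), shift)): false | total := 1 | total := 0 | loop over turn: empty range | result 3; both end at 3.
Checked all 81 inputs in the declared domain: the outputs agree on every one.
verdict: equivalent


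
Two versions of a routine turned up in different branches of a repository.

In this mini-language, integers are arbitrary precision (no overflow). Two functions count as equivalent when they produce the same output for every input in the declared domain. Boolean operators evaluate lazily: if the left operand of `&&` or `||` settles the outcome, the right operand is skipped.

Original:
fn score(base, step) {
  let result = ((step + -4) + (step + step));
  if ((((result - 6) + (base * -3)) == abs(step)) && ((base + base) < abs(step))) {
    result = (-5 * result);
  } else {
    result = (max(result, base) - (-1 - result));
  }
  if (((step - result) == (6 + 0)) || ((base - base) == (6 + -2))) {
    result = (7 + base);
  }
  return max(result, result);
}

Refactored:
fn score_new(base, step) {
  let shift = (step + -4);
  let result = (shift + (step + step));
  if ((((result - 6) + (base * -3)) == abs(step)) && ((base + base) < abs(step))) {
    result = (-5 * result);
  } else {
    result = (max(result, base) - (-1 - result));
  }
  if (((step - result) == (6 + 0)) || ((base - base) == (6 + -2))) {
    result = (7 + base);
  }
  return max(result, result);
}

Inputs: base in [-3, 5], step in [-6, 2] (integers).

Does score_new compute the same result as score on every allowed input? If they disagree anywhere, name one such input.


Comparing the listings, the differences include: local variable names differ; statement counts differ.
One worked example (base=0, step=2) — score: result=2, then ((((result - 6) + (base * -3)) == abs(step)) && ((base + base) < abs(step))) is false, then result=5, then (((step - result) == (6 + 0)) || ((base - base) == (6 + -2))) is false, then returns 5; score_new: shift=-2, then result=2, then ((((result - 6) + (base * -3)) == abs(step)) && ((base + base) < abs(step))) is false, then result=5, then (((step - result) == (6 + 0)) || ((base - base) == (6 + -2))) is false, then returns 5; agreement on 5.
Across all 81 domain points the two functions coincide.
verdict: equivalent


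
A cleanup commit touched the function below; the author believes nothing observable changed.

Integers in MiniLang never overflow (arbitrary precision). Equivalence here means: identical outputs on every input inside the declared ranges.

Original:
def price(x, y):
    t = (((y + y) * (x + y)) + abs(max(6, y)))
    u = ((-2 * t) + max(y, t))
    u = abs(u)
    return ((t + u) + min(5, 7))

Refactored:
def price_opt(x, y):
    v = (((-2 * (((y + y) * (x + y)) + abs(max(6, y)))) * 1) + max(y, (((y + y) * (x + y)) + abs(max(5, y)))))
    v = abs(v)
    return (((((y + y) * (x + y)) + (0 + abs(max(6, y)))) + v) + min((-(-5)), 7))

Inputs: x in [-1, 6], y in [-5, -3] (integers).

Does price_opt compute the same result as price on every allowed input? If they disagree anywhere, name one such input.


Run the pair on x=-1, y=-5.
price: t := 66 | u := -66 | u := 66 | result 137
price_opt: v := -67 | v := 67 | result 138
137 and 138 differ, so these are not the same function on this domain.
verdict: not equivalent; witness: x=-1, y=-5


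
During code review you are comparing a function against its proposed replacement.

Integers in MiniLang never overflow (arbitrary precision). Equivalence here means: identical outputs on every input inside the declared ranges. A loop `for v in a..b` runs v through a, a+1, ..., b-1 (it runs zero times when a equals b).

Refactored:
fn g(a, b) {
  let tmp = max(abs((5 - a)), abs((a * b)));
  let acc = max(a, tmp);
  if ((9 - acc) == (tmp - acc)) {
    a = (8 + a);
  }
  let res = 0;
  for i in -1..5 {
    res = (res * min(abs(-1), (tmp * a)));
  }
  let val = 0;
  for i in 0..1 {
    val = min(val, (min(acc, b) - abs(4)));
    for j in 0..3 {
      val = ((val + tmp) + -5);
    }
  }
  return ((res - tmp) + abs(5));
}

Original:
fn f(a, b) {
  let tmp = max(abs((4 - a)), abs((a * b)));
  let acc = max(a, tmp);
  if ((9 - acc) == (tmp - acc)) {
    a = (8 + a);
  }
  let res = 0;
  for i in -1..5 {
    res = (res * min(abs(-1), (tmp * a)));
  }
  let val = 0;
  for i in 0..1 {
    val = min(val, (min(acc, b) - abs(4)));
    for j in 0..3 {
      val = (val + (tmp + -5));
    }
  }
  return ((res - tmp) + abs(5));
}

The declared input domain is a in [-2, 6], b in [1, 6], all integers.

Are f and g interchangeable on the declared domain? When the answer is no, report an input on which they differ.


These are not equivalent — on a=-2, b=1 the outputs split (-1 vs -2).
f: tmp=6, then acc=6, then ((9 - acc) == (tmp - acc)) is false, then res=0, then (i=-1), then res=0, then (i=0), then res=0, then (i=1), then res=0, then (i=2), then res=0, then (i=3), then res=0, then (i=4), then res=0, then val=0, then (i=0), then val=-3, then (j=0), then val=-2, then (j=1), then val=-1, then (j=2), then val=0, then returns -1
g: tmp=7, then acc=7, then ((9 - acc) == (tmp - acc)) is false, then res=0, then (i=-1), then res=0, then (i=0), then res=0, then (i=1), then res=0, then (i=2), then res=0, then (i=3), then res=0, then (i=4), then res=0, then val=0, then (i=0), then val=-3, then (j=0), then val=-1, then (j=1), then val=1, then (j=2), then val=3, then returns -2
verdict: not equivalent; witness: a=-2, b=1


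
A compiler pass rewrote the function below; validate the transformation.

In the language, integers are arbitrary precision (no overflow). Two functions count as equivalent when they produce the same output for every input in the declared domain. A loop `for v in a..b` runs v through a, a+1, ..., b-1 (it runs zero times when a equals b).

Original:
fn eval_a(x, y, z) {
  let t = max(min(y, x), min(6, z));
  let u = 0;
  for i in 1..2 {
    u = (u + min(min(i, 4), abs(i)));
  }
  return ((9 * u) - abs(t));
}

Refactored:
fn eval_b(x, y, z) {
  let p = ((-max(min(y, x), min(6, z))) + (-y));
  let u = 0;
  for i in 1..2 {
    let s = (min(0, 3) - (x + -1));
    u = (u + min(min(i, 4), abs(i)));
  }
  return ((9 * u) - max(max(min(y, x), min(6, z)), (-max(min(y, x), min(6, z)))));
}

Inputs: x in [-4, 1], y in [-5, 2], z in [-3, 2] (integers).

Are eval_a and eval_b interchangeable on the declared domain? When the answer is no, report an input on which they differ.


Changes here: statement counts differ, plus arithmetic usage differs, plus min/max/abs usage differs, plus constant usage differs, plus local variable names differ; the full 288-point sweep finds no disagreement.
verdict: equivalent


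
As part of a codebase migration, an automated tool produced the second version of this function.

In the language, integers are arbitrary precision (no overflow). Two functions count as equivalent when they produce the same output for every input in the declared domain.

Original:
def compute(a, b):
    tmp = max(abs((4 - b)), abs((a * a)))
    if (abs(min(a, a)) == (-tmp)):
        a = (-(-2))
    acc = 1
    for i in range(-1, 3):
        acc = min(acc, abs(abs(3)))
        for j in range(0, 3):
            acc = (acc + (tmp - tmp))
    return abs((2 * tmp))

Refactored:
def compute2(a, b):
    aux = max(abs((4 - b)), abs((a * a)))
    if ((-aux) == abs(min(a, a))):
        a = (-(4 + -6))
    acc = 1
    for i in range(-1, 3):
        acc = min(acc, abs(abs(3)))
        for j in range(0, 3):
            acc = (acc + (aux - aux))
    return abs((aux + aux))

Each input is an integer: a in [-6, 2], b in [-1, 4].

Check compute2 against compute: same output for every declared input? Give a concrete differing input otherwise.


Comparing the listings, the differences include: local variable names differ; also arithmetic usage differs; also constant usage differs.
Tracing a=-2, b=0: compute: tmp = 4; (abs(min(a, a)) == (-tmp)) -> false; acc = 1; [i=-1]; acc = 1; [j=0]; acc = 1; [j=1]; acc = 1; [j=2]; acc = 1; [i=0]; acc = 1; [j=0]; acc = 1; [j=1]; acc = 1; [j=2]; acc = 1; [i=1]; acc = 1; [j=0]; acc = 1; [j=1]; acc = 1; [j=2]; acc = 1; [i=2]; acc = 1; [j=0]; acc = 1; [j=1]; acc = 1; [j=2]; acc = 1; return 8 | compute2: aux = 4; ((-aux) == abs(min(a, a))) -> false; acc = 1; [i=-1]; acc = 1; [j=0]; acc = 1; [j=1]; acc = 1; [j=2]; acc = 1; [i=0]; acc = 1; [j=0]; acc = 1; [j=1]; acc = 1; [j=2]; acc = 1; [i=1]; acc = 1; [j=0]; acc = 1; [j=1]; acc = 1; [j=2]; acc = 1; [i=2]; acc = 1; [j=0]; acc = 1; [j=1]; acc = 1; [j=2]; acc = 1; return 8 — matching result 8.
Sweeping the whole domain (54 inputs) finds no disagreement.
verdict: equivalent


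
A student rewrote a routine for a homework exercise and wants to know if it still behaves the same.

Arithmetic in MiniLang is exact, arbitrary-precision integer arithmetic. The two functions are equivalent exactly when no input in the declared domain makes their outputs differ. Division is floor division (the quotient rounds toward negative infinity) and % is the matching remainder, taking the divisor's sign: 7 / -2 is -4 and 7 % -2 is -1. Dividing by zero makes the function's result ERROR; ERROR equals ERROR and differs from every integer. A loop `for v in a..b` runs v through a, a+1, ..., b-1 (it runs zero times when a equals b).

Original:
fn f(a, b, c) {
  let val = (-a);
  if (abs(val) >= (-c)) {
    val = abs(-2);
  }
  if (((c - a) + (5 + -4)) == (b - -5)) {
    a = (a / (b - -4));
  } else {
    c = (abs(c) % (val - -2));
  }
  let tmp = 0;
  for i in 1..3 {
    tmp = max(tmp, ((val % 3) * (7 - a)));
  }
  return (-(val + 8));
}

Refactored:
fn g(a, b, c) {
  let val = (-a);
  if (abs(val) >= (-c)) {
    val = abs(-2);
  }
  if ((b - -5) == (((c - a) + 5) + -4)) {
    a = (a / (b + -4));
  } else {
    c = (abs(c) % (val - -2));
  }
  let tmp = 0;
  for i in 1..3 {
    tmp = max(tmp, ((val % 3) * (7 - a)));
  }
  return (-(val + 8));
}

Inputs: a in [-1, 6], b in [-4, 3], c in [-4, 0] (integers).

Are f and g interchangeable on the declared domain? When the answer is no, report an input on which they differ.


The rewrite breaks on a=-1, b=-4, c=-1, where the results are ERROR and -10.
f: val = 1; (abs(val) >= (-c)) -> true; val = 2; (((c - a) + (5 + -4)) == (b - -5)) -> true; division by zero -> ERROR
g: val = 1; (abs(val) >= (-c)) -> true; val = 2; ((b - -5) == (((c - a) + 5) + -4)) -> true; a = 0; tmp = 0; [i=1]; tmp = 14; [i=2]; tmp = 14; return -10
verdict: not equivalent; witness: a=-1, b=-4, c=-1


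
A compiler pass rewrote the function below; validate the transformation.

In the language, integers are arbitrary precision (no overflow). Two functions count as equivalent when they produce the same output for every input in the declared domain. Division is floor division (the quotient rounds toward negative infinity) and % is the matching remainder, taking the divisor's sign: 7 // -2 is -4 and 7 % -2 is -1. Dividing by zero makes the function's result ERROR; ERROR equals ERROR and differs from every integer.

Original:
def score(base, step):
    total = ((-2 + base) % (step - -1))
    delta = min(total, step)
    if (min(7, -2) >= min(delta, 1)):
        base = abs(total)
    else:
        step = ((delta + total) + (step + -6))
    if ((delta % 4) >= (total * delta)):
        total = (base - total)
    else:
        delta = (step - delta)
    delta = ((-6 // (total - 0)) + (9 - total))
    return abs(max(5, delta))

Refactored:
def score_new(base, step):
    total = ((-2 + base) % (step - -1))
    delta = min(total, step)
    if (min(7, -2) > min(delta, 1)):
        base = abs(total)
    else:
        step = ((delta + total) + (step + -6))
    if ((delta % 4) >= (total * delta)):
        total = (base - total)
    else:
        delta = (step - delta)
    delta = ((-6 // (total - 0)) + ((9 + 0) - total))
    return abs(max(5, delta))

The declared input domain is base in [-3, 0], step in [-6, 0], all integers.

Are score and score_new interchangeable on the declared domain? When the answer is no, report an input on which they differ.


Evaluate both at base=-3, step=-2.
score: total = 0; delta = -2; (min(7, -2) >= min(delta, 1)) -> true; base = 0; ((delta % 4) >= (total * delta)) -> true; total = 0; division by zero -> ERROR
score_new: total = 0; delta = -2; (min(7, -2) > min(delta, 1)) -> false; step = -10; ((delta % 4) >= (total * delta)) -> true; total = -3; delta = 14; return 14
ERROR != 14, so the rewrite changes behavior.
verdict: not equivalent; witness: base=-3, step=-2


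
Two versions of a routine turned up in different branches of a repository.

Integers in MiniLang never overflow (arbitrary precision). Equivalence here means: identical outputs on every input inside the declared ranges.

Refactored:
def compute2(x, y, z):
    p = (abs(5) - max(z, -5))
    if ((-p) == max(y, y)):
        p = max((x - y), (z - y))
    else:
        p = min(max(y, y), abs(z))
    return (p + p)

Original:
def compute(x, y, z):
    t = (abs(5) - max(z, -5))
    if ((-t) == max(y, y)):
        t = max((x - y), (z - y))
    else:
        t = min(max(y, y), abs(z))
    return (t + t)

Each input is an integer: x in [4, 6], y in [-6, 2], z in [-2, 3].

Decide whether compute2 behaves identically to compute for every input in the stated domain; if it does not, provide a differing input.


Comparing the listings, the differences include: local variable names differ.
As a probe, take x=6, y=-5, z=3: compute runs t becomes 2; next ((-t) == max(y, y)) evaluates to false; next t becomes -5; next final value -10; compute2 runs p becomes 2; next ((-p) == max(y, y)) evaluates to false; next p becomes -5; next final value -10; both end at -10.
An exhaustive pass over the 162 declared inputs shows identical outputs.
verdict: equivalent


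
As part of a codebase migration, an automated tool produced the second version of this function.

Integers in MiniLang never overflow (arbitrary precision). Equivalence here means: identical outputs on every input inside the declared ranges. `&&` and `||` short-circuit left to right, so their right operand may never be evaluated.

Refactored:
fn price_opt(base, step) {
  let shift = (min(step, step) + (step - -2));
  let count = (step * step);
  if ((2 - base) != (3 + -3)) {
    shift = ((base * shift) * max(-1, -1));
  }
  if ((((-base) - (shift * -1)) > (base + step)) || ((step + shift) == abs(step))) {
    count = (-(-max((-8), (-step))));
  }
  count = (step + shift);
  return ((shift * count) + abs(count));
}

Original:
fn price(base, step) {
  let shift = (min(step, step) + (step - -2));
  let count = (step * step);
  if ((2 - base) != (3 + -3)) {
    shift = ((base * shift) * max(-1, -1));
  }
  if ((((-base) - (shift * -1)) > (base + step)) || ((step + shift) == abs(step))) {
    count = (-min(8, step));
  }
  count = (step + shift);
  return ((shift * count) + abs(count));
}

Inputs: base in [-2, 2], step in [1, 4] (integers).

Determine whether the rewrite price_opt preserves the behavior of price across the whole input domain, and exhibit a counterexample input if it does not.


Reading the diff, among the changes: min/max/abs usage differs.
Tracing base=1, step=1: price: shift := 4 | count := 1 | ((2 - base) != (3 + -3)): true | shift := -4 | ((((-base) - (shift * -1)) > (base + step)) || ((step + shift) == abs(step))): false | count := -3 | result 15 | price_opt: shift := 4 | count := 1 | ((2 - base) != (3 + -3)): true | shift := -4 | ((((-base) - (shift * -1)) > (base + step)) || ((step + shift) == abs(step))): false | count := -3 | result 15 — matching result 15.
An exhaustive pass over the 20 declared inputs shows identical outputs.
verdict: equivalent


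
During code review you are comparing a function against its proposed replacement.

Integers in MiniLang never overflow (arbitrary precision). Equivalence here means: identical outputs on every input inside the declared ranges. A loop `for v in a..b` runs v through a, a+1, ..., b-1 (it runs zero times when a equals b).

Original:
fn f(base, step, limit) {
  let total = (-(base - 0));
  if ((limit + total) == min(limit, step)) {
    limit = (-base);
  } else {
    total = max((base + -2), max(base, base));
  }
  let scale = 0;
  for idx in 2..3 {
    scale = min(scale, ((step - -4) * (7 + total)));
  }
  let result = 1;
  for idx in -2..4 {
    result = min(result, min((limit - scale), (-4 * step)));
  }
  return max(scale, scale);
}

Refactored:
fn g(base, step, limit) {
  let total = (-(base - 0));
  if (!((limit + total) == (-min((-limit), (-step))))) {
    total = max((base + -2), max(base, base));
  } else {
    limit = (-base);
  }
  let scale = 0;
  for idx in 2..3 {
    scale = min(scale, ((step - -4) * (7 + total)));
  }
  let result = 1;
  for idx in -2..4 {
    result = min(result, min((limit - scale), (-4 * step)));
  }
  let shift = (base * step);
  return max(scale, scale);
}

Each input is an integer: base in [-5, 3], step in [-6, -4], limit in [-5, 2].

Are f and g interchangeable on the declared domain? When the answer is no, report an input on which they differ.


Try base=1, step=-6, limit=-5.
f: total = -1; ((limit + total) == min(limit, step)) -> true; limit = -1; scale = 0; [idx=2]; scale = -12; result = 1; [idx=-2]; result = 1; [idx=-1]; result = 1; [idx=0]; result = 1; [idx=1]; result = 1; [idx=2]; result = 1; [idx=3]; result = 1; return -12
g: total = -1; (!((limit + total) == (-min((-limit), (-step))))) -> true; total = 1; scale = 0; [idx=2]; scale = -16; result = 1; [idx=-2]; result = 1; [idx=-1]; result = 1; [idx=0]; result = 1; [idx=1]; result = 1; [idx=2]; result = 1; [idx=3]; result = 1; shift = -6; return -16
-12 against -16: the behavior changed.
verdict: not equivalent; witness: base=1, step=-6, limit=-5
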